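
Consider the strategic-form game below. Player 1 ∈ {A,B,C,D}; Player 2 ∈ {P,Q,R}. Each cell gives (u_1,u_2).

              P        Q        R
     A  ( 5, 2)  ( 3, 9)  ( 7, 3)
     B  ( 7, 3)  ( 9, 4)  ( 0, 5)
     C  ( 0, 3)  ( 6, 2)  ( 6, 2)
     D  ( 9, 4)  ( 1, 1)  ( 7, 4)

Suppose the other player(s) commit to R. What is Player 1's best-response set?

BR_1 = {A,D}

u_1(A vs R) = 7
u_1(B vs R) = 0
u_1(C vs R) = 6
u_1(D vs R) = 7
max payoff 7 at {A,D}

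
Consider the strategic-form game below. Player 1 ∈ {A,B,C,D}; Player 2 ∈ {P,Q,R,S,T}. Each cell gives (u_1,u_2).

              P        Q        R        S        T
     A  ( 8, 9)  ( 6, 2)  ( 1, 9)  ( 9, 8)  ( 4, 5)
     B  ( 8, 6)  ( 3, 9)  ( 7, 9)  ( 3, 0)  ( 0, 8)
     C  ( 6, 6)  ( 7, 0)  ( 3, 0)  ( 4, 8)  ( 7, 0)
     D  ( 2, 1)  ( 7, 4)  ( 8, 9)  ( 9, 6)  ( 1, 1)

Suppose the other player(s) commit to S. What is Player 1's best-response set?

argmax u_1 = {A,D}

u_1(A vs S) = 9
u_1(B vs S) = 3
u_1(C vs S) = 4
u_1(D vs S) = 9
max payoff 9 at {A,D}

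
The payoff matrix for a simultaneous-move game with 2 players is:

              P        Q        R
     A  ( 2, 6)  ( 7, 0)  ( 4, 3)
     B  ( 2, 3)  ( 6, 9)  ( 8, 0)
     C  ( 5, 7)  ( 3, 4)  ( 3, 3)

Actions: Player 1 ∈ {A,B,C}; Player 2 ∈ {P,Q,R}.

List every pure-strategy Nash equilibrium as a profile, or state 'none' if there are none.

NE set: (C,P)

(A,P): not NE [P1→C gives 5>2]
(A,Q): not NE [P2→P gives 6>0]
(A,R): not NE [P1→B gives 8>4; P2→P gives 6>3]
(B,P): not NE [P1→C gives 5>2; P2→Q gives 9>3]
(B,Q): not NE [P1→A gives 7>6]
(B,R): not NE [P2→Q gives 9>0]
(C,P): NE
(C,Q): not NE [P1→A gives 7>3; P2→P gives 7>4]
(C,R): not NE [P1→B gives 8>3; P2→P gives 7>3]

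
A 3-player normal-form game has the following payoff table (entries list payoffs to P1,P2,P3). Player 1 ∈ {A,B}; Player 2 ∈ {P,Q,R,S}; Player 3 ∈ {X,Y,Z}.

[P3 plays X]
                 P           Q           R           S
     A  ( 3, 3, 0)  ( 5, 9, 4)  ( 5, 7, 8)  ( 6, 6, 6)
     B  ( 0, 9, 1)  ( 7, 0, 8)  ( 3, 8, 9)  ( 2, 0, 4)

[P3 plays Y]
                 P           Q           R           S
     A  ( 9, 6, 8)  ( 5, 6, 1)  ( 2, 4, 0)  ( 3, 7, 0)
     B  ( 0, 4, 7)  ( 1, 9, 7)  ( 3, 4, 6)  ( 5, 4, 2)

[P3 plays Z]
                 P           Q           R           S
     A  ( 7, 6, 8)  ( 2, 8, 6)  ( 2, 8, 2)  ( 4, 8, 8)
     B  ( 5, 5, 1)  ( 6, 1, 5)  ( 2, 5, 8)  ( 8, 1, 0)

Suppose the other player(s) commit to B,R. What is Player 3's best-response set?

u_3(X vs B,R) = 9
u_3(Y vs B,R) = 6
u_3(Z vs B,R) = 8
max payoff 9 at {X}

BR_3 = {X}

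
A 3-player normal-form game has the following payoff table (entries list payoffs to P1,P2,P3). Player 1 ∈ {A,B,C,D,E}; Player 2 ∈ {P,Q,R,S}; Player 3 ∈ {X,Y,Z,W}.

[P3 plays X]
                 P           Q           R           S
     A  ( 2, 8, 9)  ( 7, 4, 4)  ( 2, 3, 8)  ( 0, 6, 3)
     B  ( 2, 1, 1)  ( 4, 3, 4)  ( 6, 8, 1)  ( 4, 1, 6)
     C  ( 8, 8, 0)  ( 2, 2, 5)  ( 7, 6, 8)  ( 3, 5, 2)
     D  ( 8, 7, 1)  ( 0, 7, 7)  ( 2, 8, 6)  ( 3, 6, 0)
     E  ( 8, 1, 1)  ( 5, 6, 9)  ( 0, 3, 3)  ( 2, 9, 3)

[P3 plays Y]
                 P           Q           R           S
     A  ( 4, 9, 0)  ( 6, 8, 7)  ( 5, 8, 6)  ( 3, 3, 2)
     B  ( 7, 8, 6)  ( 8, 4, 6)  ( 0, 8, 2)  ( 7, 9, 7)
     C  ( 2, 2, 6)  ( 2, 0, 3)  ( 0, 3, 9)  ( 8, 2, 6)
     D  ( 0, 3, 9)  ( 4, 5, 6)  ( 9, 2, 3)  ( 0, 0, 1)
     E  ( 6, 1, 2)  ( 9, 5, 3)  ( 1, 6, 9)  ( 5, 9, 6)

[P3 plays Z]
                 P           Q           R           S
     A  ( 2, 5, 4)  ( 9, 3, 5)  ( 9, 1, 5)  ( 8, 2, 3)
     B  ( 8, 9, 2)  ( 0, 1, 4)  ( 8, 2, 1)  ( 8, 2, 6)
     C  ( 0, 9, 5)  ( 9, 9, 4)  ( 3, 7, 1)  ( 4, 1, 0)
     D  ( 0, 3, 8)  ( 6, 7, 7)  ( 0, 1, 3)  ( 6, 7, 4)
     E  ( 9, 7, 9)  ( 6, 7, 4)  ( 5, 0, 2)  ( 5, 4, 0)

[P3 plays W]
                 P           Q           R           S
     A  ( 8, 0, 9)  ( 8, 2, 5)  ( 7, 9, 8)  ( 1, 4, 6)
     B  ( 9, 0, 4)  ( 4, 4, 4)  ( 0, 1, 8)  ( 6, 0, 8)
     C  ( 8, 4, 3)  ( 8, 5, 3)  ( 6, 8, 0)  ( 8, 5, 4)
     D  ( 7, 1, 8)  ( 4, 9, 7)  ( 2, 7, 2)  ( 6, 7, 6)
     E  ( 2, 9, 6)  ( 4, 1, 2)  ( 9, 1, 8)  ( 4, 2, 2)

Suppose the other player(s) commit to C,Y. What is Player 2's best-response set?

argmax u_2 = {R}

u_2(P vs C,Y) = 2
u_2(Q vs C,Y) = 0
u_2(R vs C,Y) = 3
u_2(S vs C,Y) = 2
max payoff 3 at {R}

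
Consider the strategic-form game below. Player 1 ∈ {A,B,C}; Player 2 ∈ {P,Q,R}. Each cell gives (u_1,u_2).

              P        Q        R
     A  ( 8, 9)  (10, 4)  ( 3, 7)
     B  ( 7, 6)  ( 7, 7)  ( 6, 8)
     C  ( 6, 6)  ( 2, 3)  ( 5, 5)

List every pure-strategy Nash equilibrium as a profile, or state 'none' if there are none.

NE set: (A,P), (B,R)

(A,P): NE
(A,Q): not NE [P2→P gives 9>4]
(A,R): not NE [P1→B gives 6>3; P2→P gives 9>7]
(B,P): not NE [P1→A gives 8>7; P2→R gives 8>6]
(B,Q): not NE [P1→A gives 10>7; P2→R gives 8>7]
(B,R): NE
(C,P): not NE [P1→A gives 8>6]
(C,Q): not NE [P1→A gives 10>2; P2→P gives 6>3]
(C,R): not NE [P1→B gives 6>5; P2→P gives 6>5]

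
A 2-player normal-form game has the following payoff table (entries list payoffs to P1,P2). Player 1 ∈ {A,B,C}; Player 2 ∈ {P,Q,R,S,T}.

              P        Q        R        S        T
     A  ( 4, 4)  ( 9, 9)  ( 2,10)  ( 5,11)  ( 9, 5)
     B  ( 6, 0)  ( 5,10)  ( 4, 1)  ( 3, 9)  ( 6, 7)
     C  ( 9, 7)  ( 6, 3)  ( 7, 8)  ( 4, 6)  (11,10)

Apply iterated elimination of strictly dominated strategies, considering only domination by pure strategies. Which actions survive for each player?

P1 drop B (C beats it: P:9>6 Q:6>5 R:7>4 S:4>3 T:11>6)
P2 drop P (R beats it: A:10>4 C:8>7)
P2 drop Q (R beats it: A:10>9 C:8>3)
P1→{A,C} P2→{R,S,T}

Remaining: P1:{A,C} P2:{R,S,T}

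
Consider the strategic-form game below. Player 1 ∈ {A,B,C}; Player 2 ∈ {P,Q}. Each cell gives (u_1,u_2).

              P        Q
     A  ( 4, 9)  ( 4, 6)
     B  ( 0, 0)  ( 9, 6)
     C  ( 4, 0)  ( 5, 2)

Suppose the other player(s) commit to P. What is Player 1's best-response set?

u_1(A vs P) = 4
u_1(B vs P) = 0
u_1(C vs P) = 4
max payoff 4 at {A,C}

P1 best: {A,C}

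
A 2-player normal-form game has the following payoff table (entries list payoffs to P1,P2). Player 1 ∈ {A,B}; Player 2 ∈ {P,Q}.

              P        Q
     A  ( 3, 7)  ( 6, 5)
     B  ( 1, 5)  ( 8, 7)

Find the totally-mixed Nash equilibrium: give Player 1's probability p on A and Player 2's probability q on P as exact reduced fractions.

P1 indiff ⇒ q·3+(1-q)·6 = q·1+(1-q)·8 ⇒ q(2) = (1-q)(2) ⇒ q = 1/2
P2 indiff ⇒ p·7+(1-p)·5 = p·5+(1-p)·7 ⇒ p(2) = (1-p)(2) ⇒ p = 1/2

p=1/2, q=1/2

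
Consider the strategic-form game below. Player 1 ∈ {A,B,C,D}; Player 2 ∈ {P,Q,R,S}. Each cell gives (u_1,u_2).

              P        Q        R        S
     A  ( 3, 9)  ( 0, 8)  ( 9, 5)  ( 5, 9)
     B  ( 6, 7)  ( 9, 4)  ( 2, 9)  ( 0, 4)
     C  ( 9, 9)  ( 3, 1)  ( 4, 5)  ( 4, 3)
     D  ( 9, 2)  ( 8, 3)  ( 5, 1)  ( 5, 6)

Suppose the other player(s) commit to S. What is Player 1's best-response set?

argmax u_1 = {A,D}

u_1(A vs S) = 5
u_1(B vs S) = 0
u_1(C vs S) = 4
u_1(D vs S) = 5
max payoff 5 at {A,D}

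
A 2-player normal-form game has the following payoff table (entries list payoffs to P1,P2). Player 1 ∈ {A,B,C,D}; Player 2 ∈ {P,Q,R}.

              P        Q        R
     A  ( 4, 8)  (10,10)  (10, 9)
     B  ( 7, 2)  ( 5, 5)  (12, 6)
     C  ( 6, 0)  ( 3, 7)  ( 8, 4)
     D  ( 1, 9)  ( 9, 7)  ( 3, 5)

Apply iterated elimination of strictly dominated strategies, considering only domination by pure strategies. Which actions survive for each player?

Remaining: P1:{A,B} P2:{Q,R}

P1 drop C (B beats it: P:7>6 Q:5>3 R:12>8)
P1 drop D (A beats it: P:4>1 Q:10>9 R:10>3)
P2 drop P (Q beats it: A:10>8 B:5>2)
P1→{A,B} P2→{Q,R}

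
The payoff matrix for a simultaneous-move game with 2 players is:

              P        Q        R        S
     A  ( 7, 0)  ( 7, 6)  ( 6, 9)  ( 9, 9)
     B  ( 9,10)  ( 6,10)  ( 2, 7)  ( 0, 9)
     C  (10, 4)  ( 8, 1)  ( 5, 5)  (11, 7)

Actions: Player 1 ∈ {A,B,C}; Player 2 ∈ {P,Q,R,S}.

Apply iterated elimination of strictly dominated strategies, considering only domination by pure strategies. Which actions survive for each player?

Survivors P1:{A,C} P2:{R,S}

P1 drop B (C beats it: P:10>9 Q:8>6 R:5>2 S:11>0)
P2 drop P (R beats it: A:9>0 C:5>4)
P2 drop Q (R beats it: A:9>6 C:5>1)
P1→{A,C} P2→{R,S}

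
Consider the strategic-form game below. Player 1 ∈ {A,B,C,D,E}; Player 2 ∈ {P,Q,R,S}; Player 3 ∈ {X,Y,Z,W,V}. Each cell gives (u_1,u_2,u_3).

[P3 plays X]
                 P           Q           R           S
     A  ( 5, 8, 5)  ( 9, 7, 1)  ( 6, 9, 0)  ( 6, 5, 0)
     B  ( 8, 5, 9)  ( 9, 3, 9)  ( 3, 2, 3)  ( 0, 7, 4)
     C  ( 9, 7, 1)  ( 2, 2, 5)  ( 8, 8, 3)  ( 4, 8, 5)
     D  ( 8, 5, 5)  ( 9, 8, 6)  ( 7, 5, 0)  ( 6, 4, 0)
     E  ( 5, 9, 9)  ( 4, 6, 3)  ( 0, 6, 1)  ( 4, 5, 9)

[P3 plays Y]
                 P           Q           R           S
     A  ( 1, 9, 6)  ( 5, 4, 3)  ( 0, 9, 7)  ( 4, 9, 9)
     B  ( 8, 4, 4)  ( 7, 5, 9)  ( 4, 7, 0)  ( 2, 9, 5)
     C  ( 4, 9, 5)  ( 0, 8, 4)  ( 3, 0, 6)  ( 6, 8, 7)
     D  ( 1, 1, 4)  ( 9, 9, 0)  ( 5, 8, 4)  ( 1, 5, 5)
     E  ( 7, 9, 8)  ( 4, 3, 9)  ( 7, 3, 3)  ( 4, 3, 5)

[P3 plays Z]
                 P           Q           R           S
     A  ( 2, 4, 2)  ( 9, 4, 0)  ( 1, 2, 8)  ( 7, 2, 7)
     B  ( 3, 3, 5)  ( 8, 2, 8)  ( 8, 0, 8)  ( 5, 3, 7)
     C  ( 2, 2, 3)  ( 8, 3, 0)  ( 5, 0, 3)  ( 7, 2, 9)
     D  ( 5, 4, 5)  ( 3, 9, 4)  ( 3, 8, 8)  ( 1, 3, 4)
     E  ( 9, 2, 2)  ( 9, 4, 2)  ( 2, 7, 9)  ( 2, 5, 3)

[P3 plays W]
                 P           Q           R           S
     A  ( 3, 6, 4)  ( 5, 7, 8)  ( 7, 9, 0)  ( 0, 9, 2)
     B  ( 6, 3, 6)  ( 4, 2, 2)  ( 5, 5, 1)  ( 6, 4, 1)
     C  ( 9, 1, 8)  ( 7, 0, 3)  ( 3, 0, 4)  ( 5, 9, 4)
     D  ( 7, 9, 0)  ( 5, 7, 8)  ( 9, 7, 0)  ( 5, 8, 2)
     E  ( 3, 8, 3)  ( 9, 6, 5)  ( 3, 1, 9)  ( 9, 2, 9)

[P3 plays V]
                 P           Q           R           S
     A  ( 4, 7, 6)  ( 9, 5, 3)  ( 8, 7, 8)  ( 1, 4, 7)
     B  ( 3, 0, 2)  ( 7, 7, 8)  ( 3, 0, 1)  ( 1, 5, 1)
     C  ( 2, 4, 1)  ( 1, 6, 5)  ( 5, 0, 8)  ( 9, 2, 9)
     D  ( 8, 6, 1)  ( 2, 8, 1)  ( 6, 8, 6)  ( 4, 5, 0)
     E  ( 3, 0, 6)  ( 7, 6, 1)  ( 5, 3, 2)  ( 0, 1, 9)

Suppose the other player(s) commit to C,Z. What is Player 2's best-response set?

argmax u_2 = {Q}

u_2(P vs C,Z) = 2
u_2(Q vs C,Z) = 3
u_2(R vs C,Z) = 0
u_2(S vs C,Z) = 2
max payoff 3 at {Q}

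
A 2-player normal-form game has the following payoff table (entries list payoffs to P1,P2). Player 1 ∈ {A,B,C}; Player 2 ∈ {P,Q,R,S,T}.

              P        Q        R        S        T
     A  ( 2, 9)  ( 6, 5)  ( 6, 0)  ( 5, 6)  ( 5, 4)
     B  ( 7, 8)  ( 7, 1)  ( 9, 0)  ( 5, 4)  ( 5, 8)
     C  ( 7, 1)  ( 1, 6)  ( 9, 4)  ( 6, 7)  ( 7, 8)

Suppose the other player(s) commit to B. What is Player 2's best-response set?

BR_2 = {P,T}

u_2(P vs B) = 8
u_2(Q vs B) = 1
u_2(R vs B) = 0
u_2(S vs B) = 4
u_2(T vs B) = 8
max payoff 8 at {P,T}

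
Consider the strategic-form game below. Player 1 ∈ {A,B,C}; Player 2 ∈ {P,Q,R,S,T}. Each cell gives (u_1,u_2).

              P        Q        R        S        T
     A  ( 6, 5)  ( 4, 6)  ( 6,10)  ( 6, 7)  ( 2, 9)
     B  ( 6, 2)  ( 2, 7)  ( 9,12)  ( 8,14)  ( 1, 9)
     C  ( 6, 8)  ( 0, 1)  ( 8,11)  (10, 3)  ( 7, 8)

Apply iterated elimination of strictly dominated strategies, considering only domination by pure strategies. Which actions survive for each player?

Survivors P1:{B,C} P2:{R,S}

P2 drop P (R beats it: A:10>5 B:12>2 C:11>8)
P2 drop Q (R beats it: A:10>6 B:12>7 C:11>1)
P1 drop A (C beats it: R:8>6 S:10>6 T:7>2)
P2 drop T (R beats it: B:12>9 C:11>8)
P1→{B,C} P2→{R,S}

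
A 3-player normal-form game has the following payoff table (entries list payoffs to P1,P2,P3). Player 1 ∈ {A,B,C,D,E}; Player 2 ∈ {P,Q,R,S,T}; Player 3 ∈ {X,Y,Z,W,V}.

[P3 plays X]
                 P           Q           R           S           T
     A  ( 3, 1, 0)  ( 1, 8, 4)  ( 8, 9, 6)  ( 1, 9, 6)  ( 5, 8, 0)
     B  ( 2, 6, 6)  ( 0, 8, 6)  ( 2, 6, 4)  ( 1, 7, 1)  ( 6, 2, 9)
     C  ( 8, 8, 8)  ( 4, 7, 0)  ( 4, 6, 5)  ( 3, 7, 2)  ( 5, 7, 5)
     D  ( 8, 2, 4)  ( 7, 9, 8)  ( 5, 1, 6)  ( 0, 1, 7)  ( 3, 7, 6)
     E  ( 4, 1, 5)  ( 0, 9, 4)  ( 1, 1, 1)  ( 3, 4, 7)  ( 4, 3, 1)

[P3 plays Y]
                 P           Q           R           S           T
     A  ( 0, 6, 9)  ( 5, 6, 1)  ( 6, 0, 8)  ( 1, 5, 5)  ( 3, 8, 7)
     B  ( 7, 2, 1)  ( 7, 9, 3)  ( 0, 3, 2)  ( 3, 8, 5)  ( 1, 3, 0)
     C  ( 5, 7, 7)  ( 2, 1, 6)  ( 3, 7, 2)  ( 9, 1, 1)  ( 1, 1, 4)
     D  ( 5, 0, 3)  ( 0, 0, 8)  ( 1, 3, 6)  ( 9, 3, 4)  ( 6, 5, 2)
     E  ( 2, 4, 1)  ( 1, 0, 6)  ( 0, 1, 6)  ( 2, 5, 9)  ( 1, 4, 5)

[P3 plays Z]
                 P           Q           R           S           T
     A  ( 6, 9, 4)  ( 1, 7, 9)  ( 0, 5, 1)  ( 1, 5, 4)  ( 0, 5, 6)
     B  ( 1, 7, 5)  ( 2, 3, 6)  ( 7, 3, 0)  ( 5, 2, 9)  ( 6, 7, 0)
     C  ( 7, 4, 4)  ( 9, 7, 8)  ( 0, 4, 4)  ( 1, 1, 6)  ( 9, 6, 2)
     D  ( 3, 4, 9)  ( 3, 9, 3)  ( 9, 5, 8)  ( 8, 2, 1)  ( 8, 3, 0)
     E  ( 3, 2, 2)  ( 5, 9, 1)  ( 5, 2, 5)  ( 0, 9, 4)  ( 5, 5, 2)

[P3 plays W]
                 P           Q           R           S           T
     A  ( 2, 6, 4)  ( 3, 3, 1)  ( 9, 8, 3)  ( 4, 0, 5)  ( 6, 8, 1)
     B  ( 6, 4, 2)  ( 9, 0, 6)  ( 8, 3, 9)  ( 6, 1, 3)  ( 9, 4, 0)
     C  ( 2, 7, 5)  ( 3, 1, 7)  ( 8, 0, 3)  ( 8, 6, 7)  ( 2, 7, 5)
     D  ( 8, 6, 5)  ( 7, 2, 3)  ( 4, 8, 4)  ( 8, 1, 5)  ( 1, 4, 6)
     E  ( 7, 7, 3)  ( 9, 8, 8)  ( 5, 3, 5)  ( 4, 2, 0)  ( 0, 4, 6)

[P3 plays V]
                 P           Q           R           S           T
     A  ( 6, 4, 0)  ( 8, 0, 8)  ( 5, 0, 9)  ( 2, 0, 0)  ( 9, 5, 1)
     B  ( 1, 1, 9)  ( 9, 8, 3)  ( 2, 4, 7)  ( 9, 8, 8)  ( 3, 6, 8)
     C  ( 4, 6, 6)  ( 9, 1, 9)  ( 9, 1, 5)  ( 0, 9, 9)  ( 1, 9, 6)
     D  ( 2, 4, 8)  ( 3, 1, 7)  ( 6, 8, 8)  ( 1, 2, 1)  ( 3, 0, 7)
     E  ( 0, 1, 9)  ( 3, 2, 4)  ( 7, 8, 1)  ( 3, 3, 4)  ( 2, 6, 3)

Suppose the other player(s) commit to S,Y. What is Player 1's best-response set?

P1 best: {C,D}

u_1(A vs S,Y) = 1
u_1(B vs S,Y) = 3
u_1(C vs S,Y) = 9
u_1(D vs S,Y) = 9
u_1(E vs S,Y) = 2
max payoff 9 at {C,D}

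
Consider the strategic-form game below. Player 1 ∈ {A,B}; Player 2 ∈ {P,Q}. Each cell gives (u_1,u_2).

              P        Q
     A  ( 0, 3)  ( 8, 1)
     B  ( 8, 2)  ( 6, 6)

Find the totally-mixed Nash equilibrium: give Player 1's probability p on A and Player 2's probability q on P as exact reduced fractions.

P1 mixes 2/3 on A; P2 mixes 1/5 on P

P1 indiff ⇒ q·0+(1-q)·8 = q·8+(1-q)·6 ⇒ q(-8) = (1-q)(-2) ⇒ q = 1/5
P2 indiff ⇒ p·3+(1-p)·2 = p·1+(1-p)·6 ⇒ p(2) = (1-p)(4) ⇒ p = 2/3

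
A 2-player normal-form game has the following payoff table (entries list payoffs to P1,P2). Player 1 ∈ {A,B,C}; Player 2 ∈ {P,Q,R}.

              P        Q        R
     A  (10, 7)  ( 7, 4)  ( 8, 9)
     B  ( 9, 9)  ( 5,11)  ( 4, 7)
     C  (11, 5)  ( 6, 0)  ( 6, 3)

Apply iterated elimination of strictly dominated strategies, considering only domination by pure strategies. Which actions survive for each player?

P1 drop B (A beats it: P:10>9 Q:7>5 R:8>4)
P2 drop Q (P beats it: A:7>4 C:5>0)
P1→{A,C} P2→{P,R}

IESDS → P1:{A,C} P2:{P,R}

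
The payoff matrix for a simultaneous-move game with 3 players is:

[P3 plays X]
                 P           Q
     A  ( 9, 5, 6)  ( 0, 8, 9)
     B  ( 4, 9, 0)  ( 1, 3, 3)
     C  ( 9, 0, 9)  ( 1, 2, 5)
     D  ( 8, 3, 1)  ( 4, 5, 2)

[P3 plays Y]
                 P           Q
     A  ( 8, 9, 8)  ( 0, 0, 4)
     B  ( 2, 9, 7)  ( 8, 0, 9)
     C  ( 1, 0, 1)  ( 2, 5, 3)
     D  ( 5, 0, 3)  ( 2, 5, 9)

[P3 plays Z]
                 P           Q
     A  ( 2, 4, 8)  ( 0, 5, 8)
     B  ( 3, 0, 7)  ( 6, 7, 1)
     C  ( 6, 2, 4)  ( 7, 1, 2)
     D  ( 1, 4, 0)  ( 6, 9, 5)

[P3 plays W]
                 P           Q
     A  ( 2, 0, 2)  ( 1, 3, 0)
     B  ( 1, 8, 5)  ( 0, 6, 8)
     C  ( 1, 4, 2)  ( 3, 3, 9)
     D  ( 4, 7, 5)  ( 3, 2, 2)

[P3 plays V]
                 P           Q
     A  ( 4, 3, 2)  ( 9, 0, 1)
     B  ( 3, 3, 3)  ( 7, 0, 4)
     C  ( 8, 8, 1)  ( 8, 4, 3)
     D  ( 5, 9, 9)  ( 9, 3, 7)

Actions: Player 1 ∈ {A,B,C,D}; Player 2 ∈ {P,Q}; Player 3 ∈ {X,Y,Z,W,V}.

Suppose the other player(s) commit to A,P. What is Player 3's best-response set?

P3 best: {Y,Z}

u_3(X vs A,P) = 6
u_3(Y vs A,P) = 8
u_3(Z vs A,P) = 8
u_3(W vs A,P) = 2
u_3(V vs A,P) = 2
max payoff 8 at {Y,Z}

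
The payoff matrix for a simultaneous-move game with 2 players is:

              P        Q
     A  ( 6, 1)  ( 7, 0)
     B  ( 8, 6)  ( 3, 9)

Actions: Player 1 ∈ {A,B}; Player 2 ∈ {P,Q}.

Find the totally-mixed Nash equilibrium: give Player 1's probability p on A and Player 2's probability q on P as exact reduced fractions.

P1 indiff ⇒ q·6+(1-q)·7 = q·8+(1-q)·3 ⇒ q(-2) = (1-q)(-4) ⇒ q = 2/3
P2 indiff ⇒ p·1+(1-p)·6 = p·0+(1-p)·9 ⇒ p(1) = (1-p)(3) ⇒ p = 3/4

p=3/4, q=2/3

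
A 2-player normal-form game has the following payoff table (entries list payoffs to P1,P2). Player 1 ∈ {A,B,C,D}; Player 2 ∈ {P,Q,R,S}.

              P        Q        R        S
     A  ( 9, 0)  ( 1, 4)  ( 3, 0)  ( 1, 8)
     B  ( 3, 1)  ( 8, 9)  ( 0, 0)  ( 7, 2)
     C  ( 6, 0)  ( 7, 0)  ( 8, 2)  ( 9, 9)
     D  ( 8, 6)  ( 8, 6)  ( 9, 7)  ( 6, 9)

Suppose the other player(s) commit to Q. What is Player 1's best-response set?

u_1(A vs Q) = 1
u_1(B vs Q) = 8
u_1(C vs Q) = 7
u_1(D vs Q) = 8
max payoff 8 at {B,D}

BR_1 = {B,D}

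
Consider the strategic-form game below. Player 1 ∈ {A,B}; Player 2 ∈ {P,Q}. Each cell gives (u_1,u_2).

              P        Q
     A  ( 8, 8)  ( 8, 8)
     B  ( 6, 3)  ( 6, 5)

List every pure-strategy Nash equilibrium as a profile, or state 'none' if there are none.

Nash profiles: (A,P), (A,Q)

(A,P): NE
(A,Q): NE
(B,P): not NE [P1→A gives 8>6; P2→Q gives 5>3]
(B,Q): not NE [P1→A gives 8>6]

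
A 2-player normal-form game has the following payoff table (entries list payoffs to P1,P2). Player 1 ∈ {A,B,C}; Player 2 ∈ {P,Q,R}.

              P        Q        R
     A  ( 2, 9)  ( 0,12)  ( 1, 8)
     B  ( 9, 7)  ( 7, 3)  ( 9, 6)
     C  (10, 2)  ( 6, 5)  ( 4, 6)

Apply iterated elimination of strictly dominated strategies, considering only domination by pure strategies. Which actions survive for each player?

Survivors P1:{B,C} P2:{P,R}

P1 drop A (B beats it: P:9>2 Q:7>0 R:9>1)
P2 drop Q (R beats it: B:6>3 C:6>5)
P1→{B,C} P2→{P,R}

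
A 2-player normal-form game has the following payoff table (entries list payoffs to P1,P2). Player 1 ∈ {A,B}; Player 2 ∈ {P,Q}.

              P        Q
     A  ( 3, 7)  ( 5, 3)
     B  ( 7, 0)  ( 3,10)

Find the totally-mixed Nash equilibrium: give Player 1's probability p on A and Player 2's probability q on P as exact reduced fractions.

(p,q) = (5/7, 1/3)

P1 indiff ⇒ q·3+(1-q)·5 = q·7+(1-q)·3 ⇒ q(-4) = (1-q)(-2) ⇒ q = 1/3
P2 indiff ⇒ p·7+(1-p)·0 = p·3+(1-p)·10 ⇒ p(4) = (1-p)(10) ⇒ p = 5/7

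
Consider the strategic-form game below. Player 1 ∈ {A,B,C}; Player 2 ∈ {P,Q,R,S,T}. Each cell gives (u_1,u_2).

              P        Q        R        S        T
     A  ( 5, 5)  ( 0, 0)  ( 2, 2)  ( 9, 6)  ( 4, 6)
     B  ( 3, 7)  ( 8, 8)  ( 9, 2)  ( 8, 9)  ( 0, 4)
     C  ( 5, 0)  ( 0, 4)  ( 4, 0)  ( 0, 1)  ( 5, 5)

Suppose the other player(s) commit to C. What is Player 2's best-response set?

u_2(P vs C) = 0
u_2(Q vs C) = 4
u_2(R vs C) = 0
u_2(S vs C) = 1
u_2(T vs C) = 5
max payoff 5 at {T}

argmax u_2 = {T}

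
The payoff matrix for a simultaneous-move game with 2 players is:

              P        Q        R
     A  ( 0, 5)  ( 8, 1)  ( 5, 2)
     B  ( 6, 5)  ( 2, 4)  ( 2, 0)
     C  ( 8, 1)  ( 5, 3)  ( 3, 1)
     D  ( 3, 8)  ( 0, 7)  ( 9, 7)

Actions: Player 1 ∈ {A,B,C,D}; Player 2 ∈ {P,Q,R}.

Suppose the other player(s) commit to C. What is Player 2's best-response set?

u_2(P vs C) = 1
u_2(Q vs C) = 3
u_2(R vs C) = 1
max payoff 3 at {Q}

P2 best: {Q}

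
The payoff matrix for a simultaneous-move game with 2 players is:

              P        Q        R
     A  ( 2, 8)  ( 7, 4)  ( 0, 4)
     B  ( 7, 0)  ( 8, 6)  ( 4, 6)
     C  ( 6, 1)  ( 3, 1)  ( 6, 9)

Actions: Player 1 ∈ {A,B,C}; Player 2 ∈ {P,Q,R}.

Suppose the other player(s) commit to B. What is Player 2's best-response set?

u_2(P vs B) = 0
u_2(Q vs B) = 6
u_2(R vs B) = 6
max payoff 6 at {Q,R}

argmax u_2 = {Q,R}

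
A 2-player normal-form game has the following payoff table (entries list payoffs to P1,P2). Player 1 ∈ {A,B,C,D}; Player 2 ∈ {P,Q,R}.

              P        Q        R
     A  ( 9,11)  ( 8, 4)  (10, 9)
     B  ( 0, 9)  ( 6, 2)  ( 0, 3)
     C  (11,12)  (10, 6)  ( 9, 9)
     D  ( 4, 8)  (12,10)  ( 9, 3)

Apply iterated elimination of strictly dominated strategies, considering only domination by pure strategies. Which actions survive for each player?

Remaining: P1:{C,D} P2:{P,Q}

P1 drop B (A beats it: P:9>0 Q:8>6 R:10>0)
P2 drop R (P beats it: A:11>9 C:12>9 D:8>3)
P1 drop A (C beats it: P:11>9 Q:10>8)
P1→{C,D} P2→{P,Q}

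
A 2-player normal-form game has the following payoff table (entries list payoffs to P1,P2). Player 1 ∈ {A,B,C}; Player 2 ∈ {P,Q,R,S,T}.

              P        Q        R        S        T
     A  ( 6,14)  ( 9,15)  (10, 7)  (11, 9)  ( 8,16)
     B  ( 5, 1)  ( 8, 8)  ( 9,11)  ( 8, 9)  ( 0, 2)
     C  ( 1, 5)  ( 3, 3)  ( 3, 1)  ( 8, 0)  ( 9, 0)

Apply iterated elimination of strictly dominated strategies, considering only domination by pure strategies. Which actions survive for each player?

IESDS → P1:{A,C} P2:{P,Q,T}

P1 drop B (A beats it: P:6>5 Q:9>8 R:10>9 S:11>8 T:8>0)
P2 drop R (P beats it: A:14>7 C:5>1)
P2 drop S (P beats it: A:14>9 C:5>0)
P1→{A,C} P2→{P,Q,T}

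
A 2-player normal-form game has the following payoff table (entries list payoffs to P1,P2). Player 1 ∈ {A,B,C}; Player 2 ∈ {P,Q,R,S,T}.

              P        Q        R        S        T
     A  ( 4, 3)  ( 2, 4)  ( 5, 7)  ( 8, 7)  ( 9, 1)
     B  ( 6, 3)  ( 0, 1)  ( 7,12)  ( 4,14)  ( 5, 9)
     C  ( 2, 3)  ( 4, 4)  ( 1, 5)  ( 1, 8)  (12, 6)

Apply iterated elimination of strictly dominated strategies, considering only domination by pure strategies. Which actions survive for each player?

Remaining: P1:{A,B} P2:{R,S}

P2 drop P (R beats it: A:7>3 B:12>3 C:5>3)
P2 drop Q (R beats it: A:7>4 B:12>1 C:5>4)
P2 drop T (S beats it: A:7>1 B:14>9 C:8>6)
P1 drop C (A beats it: R:5>1 S:8>1)
P1→{A,B} P2→{R,S}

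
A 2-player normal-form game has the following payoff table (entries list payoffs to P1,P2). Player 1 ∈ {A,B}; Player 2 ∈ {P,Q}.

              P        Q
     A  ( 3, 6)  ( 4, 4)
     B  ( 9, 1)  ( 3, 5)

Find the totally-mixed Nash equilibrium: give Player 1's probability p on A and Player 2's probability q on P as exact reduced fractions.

P1 indiff ⇒ q·3+(1-q)·4 = q·9+(1-q)·3 ⇒ q(-6) = (1-q)(-1) ⇒ q = 1/7
P2 indiff ⇒ p·6+(1-p)·1 = p·4+(1-p)·5 ⇒ p(2) = (1-p)(4) ⇒ p = 2/3

P1 mixes 2/3 on A; P2 mixes 1/7 on P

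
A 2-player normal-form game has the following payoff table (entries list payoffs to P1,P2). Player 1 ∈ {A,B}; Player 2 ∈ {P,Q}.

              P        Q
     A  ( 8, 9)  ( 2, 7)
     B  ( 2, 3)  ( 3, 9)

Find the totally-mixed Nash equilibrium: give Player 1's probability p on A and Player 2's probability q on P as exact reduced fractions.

P1 indiff ⇒ q·8+(1-q)·2 = q·2+(1-q)·3 ⇒ q(6) = (1-q)(1) ⇒ q = 1/7
P2 indiff ⇒ p·9+(1-p)·3 = p·7+(1-p)·9 ⇒ p(2) = (1-p)(6) ⇒ p = 3/4

p=3/4, q=1/7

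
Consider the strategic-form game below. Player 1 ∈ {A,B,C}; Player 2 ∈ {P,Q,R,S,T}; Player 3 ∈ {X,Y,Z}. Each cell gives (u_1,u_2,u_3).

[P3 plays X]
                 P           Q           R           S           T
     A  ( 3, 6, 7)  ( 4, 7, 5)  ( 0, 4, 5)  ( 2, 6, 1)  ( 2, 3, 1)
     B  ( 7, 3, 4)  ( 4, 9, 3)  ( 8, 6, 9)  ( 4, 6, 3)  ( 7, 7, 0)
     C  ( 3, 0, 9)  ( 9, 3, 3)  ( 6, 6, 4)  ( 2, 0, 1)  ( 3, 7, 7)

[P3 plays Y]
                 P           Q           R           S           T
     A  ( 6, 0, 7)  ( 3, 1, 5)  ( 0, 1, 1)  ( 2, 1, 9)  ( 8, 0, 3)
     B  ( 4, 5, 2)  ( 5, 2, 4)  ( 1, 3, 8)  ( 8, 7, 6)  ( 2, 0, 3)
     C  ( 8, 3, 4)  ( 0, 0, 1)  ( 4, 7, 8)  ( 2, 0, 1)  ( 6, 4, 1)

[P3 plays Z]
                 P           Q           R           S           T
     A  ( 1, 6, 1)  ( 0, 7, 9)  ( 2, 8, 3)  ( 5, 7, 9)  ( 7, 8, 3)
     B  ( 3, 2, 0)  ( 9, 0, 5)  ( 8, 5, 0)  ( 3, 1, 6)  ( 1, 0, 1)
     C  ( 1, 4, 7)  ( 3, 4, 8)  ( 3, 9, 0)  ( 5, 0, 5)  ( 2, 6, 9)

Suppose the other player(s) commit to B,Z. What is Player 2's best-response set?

argmax u_2 = {R}

u_2(P vs B,Z) = 2
u_2(Q vs B,Z) = 0
u_2(R vs B,Z) = 5
u_2(S vs B,Z) = 1
u_2(T vs B,Z) = 0
max payoff 5 at {R}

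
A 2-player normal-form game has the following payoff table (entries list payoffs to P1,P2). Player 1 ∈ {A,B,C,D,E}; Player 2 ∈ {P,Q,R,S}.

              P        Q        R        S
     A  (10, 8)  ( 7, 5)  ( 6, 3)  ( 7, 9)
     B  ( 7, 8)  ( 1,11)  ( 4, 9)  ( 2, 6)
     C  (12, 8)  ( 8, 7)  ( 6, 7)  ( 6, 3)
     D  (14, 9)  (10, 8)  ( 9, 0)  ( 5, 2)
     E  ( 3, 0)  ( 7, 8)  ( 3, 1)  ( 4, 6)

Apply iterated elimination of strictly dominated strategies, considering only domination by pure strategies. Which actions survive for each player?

IESDS → P1:{A,C,D} P2:{P,S}

P1 drop B (A beats it: P:10>7 Q:7>1 R:6>4 S:7>2)
P1 drop E (C beats it: P:12>3 Q:8>7 R:6>3 S:6>4)
P2 drop Q (P beats it: A:8>5 C:8>7 D:9>8)
P2 drop R (P beats it: A:8>3 C:8>7 D:9>0)
P1→{A,C,D} P2→{P,S}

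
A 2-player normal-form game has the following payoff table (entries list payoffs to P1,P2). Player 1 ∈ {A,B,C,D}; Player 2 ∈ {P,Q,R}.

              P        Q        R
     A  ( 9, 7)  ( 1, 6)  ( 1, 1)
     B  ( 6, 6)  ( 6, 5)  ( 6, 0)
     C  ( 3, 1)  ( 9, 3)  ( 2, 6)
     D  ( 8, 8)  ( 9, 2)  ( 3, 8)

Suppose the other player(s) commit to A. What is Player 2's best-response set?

u_2(P vs A) = 7
u_2(Q vs A) = 6
u_2(R vs A) = 1
max payoff 7 at {P}

BR_2 = {P}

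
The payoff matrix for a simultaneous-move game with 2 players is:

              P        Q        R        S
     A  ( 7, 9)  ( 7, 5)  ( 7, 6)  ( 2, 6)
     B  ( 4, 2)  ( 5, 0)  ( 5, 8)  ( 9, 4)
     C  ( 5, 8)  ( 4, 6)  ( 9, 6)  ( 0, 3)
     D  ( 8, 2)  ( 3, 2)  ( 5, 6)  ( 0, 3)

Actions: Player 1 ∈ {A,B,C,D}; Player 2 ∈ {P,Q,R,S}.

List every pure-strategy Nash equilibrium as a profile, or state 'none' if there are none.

(A,P): not NE [P1→D gives 8>7]
(A,Q): not NE [P2→P gives 9>5]
(A,R): not NE [P1→C gives 9>7; P2→P gives 9>6]
(A,S): not NE [P1→B gives 9>2; P2→P gives 9>6]
(B,P): not NE [P1→D gives 8>4; P2→R gives 8>2]
(B,Q): not NE [P1→A gives 7>5; P2→R gives 8>0]
(B,R): not NE [P1→C gives 9>5]
(B,S): not NE [P2→R gives 8>4]
(C,P): not NE [P1→D gives 8>5]
(C,Q): not NE [P1→A gives 7>4; P2→P gives 8>6]
(C,R): not NE [P2→P gives 8>6]
(C,S): not NE [P1→B gives 9>0; P2→P gives 8>3]
(D,P): not NE [P2→R gives 6>2]
(D,Q): not NE [P1→A gives 7>3; P2→R gives 6>2]
(D,R): not NE [P1→C gives 9>5]
(D,S): not NE [P1→B gives 9>0; P2→R gives 6>3]

PSNE: ∅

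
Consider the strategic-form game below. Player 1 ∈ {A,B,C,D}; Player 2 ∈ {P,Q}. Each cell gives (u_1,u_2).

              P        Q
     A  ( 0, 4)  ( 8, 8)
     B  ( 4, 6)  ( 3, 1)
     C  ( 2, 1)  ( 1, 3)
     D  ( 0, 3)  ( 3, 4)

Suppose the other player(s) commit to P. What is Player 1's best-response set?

argmax u_1 = {B}

u_1(A vs P) = 0
u_1(B vs P) = 4
u_1(C vs P) = 2
u_1(D vs P) = 0
max payoff 4 at {B}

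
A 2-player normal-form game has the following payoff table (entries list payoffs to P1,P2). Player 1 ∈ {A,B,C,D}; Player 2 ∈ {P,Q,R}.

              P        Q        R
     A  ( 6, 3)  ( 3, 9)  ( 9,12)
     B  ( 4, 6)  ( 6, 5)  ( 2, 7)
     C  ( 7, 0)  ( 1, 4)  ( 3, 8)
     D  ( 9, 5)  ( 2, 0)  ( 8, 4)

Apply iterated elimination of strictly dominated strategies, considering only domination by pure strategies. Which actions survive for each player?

P1 drop C (D beats it: P:9>7 Q:2>1 R:8>3)
P2 drop Q (R beats it: A:12>9 B:7>5 D:4>0)
P1 drop B (A beats it: P:6>4 R:9>2)
P1→{A,D} P2→{P,R}

Remaining: P1:{A,D} P2:{P,R}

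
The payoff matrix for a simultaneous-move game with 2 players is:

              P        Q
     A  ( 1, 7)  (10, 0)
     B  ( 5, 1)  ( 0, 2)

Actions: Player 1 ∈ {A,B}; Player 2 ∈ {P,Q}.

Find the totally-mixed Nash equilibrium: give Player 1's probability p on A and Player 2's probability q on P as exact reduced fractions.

P1 mixes 1/8 on A; P2 mixes 5/7 on P

P1 indiff ⇒ q·1+(1-q)·10 = q·5+(1-q)·0 ⇒ q(-4) = (1-q)(-10) ⇒ q = 5/7
P2 indiff ⇒ p·7+(1-p)·1 = p·0+(1-p)·2 ⇒ p(7) = (1-p)(1) ⇒ p = 1/8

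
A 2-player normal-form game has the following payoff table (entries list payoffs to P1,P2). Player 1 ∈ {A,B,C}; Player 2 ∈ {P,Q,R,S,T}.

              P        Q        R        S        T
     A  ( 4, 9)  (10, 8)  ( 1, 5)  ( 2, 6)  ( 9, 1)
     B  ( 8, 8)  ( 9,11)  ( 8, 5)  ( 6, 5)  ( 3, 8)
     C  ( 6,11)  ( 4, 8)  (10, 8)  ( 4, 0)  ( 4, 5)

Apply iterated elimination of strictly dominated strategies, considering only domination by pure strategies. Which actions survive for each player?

P2 drop R (P beats it: A:9>5 B:8>5 C:11>8)
P2 drop S (P beats it: A:9>6 B:8>5 C:11>0)
P2 drop T (Q beats it: A:8>1 B:11>8 C:8>5)
P1 drop C (B beats it: P:8>6 Q:9>4)
P1→{A,B} P2→{P,Q}

Remaining: P1:{A,B} P2:{P,Q}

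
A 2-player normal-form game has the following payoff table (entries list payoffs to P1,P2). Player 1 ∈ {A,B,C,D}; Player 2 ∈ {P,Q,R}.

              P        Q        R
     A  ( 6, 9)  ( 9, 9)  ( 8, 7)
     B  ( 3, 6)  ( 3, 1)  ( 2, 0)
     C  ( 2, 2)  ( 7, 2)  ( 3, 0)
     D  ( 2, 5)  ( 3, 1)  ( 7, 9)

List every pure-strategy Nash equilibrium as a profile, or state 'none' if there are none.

(A,P): NE
(A,Q): NE
(A,R): not NE [P2→Q gives 9>7]
(B,P): not NE [P1→A gives 6>3]
(B,Q): not NE [P1→A gives 9>3; P2→P gives 6>1]
(B,R): not NE [P1→A gives 8>2; P2→P gives 6>0]
(C,P): not NE [P1→A gives 6>2]
(C,Q): not NE [P1→A gives 9>7]
(C,R): not NE [P1→A gives 8>3; P2→Q gives 2>0]
(D,P): not NE [P1→A gives 6>2; P2→R gives 9>5]
(D,Q): not NE [P1→A gives 9>3; P2→R gives 9>1]
(D,R): not NE [P1→A gives 8>7]

Nash profiles: (A,P), (A,Q)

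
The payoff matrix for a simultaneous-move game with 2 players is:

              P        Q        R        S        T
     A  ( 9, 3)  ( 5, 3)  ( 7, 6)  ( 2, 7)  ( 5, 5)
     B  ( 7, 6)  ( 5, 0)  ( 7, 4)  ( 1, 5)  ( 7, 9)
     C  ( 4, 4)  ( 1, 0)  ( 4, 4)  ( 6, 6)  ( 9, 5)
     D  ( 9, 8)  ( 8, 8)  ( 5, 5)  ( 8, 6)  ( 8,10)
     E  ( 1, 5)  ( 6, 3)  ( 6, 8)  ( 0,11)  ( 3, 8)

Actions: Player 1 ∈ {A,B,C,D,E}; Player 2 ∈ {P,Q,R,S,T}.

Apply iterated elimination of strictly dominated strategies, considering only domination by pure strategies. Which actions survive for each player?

Survivors P1:{C,D} P2:{S,T}

P2 drop P (T beats it: A:5>3 B:9>6 C:5>4 D:10>8 E:8>5)
P2 drop Q (T beats it: A:5>3 B:9>0 C:5>0 D:10>8 E:8>3)
P1 drop E (A beats it: R:7>6 S:2>0 T:5>3)
P2 drop R (S beats it: A:7>6 B:5>4 C:6>4 D:6>5)
P1 drop A (C beats it: S:6>2 T:9>5)
P1 drop B (C beats it: S:6>1 T:9>7)
P1→{C,D} P2→{S,T}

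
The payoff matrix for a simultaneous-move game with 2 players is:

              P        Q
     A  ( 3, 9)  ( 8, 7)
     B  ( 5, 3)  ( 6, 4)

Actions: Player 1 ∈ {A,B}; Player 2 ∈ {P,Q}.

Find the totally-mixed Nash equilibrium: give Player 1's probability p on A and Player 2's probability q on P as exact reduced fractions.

p=1/3, q=1/2

P1 indiff ⇒ q·3+(1-q)·8 = q·5+(1-q)·6 ⇒ q(-2) = (1-q)(-2) ⇒ q = 1/2
P2 indiff ⇒ p·9+(1-p)·3 = p·7+(1-p)·4 ⇒ p(2) = (1-p)(1) ⇒ p = 1/3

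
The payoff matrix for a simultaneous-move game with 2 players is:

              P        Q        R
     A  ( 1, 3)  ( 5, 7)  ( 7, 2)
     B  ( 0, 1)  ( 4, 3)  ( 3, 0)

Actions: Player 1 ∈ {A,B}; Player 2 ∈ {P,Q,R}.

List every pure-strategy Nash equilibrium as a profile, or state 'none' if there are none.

(A,P): not NE [P2→Q gives 7>3]
(A,Q): NE
(A,R): not NE [P2→Q gives 7>2]
(B,P): not NE [P1→A gives 1>0; P2→Q gives 3>1]
(B,Q): not NE [P1→A gives 5>4]
(B,R): not NE [P1→A gives 7>3; P2→Q gives 3>0]

NE set: (A,Q)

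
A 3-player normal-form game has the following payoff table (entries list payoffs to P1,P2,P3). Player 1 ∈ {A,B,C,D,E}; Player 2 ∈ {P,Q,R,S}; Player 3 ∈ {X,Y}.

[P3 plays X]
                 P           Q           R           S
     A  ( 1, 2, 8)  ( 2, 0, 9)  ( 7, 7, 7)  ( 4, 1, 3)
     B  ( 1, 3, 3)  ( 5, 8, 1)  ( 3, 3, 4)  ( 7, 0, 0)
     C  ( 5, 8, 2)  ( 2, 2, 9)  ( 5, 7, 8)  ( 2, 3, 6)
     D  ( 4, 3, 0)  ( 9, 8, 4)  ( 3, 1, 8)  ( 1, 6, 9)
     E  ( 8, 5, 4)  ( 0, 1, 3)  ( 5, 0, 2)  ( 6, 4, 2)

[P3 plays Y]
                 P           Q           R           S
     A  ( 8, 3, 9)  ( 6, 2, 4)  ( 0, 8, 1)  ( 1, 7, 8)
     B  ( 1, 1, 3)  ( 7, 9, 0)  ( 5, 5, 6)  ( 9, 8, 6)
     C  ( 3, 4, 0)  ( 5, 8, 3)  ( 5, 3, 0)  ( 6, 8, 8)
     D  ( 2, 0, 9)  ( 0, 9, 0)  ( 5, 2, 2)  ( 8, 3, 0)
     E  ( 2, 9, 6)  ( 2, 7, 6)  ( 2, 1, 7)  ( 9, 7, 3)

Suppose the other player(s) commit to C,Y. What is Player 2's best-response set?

argmax u_2 = {Q,S}

u_2(P vs C,Y) = 4
u_2(Q vs C,Y) = 8
u_2(R vs C,Y) = 3
u_2(S vs C,Y) = 8
max payoff 8 at {Q,S}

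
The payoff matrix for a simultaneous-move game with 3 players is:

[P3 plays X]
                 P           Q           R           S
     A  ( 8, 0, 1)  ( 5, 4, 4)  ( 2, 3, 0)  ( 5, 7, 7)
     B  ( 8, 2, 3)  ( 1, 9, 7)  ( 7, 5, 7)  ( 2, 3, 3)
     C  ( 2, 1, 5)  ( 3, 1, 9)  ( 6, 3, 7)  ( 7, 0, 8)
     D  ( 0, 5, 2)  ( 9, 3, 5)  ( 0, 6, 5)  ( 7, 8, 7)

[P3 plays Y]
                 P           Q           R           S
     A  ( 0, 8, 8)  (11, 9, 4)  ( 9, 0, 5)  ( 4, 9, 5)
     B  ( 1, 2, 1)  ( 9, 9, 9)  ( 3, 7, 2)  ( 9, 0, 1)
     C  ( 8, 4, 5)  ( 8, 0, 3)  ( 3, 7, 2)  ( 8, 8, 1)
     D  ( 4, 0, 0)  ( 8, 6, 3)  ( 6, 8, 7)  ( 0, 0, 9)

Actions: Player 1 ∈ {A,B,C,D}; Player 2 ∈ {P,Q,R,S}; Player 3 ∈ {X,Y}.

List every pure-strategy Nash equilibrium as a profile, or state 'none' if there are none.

Nash profiles: (A,Q,Y)

(A,P,X): not NE [P2→S gives 7>0; P3→Y gives 8>1]
(A,P,Y): not NE [P1→C gives 8>0; P2→S gives 9>8]
(A,Q,X): not NE [P1→D gives 9>5; P2→S gives 7>4]
(A,Q,Y): NE
(A,R,X): not NE [P1→B gives 7>2; P2→S gives 7>3; P3→Y gives 5>0]
(A,R,Y): not NE [P2→S gives 9>0]
(A,S,X): not NE [P1→D gives 7>5]
(A,S,Y): not NE [P1→B gives 9>4; P3→X gives 7>5]
(B,P,X): not NE [P2→Q gives 9>2]
(B,P,Y): not NE [P1→C gives 8>1; P2→Q gives 9>2; P3→X gives 3>1]
(B,Q,X): not NE [P1→D gives 9>1; P3→Y gives 9>7]
(B,Q,Y): not NE [P1→A gives 11>9]
(B,R,X): not NE [P2→Q gives 9>5]
(B,R,Y): not NE [P1→A gives 9>3; P2→Q gives 9>7; P3→X gives 7>2]
(B,S,X): not NE [P1→D gives 7>2; P2→Q gives 9>3]
(B,S,Y): not NE [P2→Q gives 9>0; P3→X gives 3>1]
(C,P,X): not NE [P1→B gives 8>2; P2→R gives 3>1]
(C,P,Y): not NE [P2→S gives 8>4]
(C,Q,X): not NE [P1→D gives 9>3; P2→R gives 3>1]
(C,Q,Y): not NE [P1→A gives 11>8; P2→S gives 8>0; P3→X gives 9>3]
(C,R,X): not NE [P1→B gives 7>6]
(C,R,Y): not NE [P1→A gives 9>3; P2→S gives 8>7; P3→X gives 7>2]
(C,S,X): not NE [P2→R gives 3>0]
(C,S,Y): not NE [P1→B gives 9>8; P3→X gives 8>1]
(D,P,X): not NE [P1→B gives 8>0; P2→S gives 8>5]
(D,P,Y): not NE [P1→C gives 8>4; P2→R gives 8>0; P3→X gives 2>0]
(D,Q,X): not NE [P2→S gives 8>3]
(D,Q,Y): not NE [P1→A gives 11>8; P2→R gives 8>6; P3→X gives 5>3]
(D,R,X): not NE [P1→B gives 7>0; P2→S gives 8>6; P3→Y gives 7>5]
(D,R,Y): not NE [P1→A gives 9>6]
(D,S,X): not NE [P3→Y gives 9>7]
(D,S,Y): not NE [P1→B gives 9>0; P2→R gives 8>0]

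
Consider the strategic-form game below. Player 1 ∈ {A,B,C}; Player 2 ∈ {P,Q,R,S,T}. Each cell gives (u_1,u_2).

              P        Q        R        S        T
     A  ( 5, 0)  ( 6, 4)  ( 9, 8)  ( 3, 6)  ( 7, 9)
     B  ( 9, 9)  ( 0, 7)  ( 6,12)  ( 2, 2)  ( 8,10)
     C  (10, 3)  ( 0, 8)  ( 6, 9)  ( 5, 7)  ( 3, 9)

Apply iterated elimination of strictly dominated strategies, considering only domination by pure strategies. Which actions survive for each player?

P2 drop P (R beats it: A:8>0 B:12>9 C:9>3)
P2 drop Q (R beats it: A:8>4 B:12>7 C:9>8)
P2 drop S (R beats it: A:8>6 B:12>2 C:9>7)
P1 drop C (A beats it: R:9>6 T:7>3)
P1→{A,B} P2→{R,T}

Remaining: P1:{A,B} P2:{R,T}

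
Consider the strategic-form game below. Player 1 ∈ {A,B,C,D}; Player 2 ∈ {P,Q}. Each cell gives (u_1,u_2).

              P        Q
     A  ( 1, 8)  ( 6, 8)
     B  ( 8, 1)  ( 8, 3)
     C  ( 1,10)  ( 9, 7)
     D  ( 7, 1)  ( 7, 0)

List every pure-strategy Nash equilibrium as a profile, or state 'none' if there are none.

Equilibria: none

(A,P): not NE [P1→B gives 8>1]
(A,Q): not NE [P1→C gives 9>6]
(B,P): not NE [P2→Q gives 3>1]
(B,Q): not NE [P1→C gives 9>8]
(C,P): not NE [P1→B gives 8>1]
(C,Q): not NE [P2→P gives 10>7]
(D,P): not NE [P1→B gives 8>7]
(D,Q): not NE [P1→C gives 9>7; P2→P gives 1>0]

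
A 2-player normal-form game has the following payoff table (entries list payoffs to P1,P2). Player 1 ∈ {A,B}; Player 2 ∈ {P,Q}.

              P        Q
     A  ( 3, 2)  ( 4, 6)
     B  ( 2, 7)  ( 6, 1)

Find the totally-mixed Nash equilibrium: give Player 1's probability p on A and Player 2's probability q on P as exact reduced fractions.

p=3/5, q=2/3

P1 indiff ⇒ q·3+(1-q)·4 = q·2+(1-q)·6 ⇒ q(1) = (1-q)(2) ⇒ q = 2/3
P2 indiff ⇒ p·2+(1-p)·7 = p·6+(1-p)·1 ⇒ p(-4) = (1-p)(-6) ⇒ p = 3/5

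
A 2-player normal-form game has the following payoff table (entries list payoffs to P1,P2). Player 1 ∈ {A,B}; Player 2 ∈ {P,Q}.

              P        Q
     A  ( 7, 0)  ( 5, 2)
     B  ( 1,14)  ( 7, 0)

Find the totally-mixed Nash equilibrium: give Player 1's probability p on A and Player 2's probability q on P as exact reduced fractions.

p=7/8, q=1/4

P1 indiff ⇒ q·7+(1-q)·5 = q·1+(1-q)·7 ⇒ q(6) = (1-q)(2) ⇒ q = 1/4
P2 indiff ⇒ p·0+(1-p)·14 = p·2+(1-p)·0 ⇒ p(-2) = (1-p)(-14) ⇒ p = 7/8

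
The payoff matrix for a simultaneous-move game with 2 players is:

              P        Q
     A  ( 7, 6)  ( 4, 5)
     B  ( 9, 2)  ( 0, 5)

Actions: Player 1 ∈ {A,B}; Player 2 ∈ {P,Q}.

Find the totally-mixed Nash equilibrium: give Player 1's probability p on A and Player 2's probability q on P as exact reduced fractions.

(p,q) = (3/4, 2/3)

P1 indiff ⇒ q·7+(1-q)·4 = q·9+(1-q)·0 ⇒ q(-2) = (1-q)(-4) ⇒ q = 2/3
P2 indiff ⇒ p·6+(1-p)·2 = p·5+(1-p)·5 ⇒ p(1) = (1-p)(3) ⇒ p = 3/4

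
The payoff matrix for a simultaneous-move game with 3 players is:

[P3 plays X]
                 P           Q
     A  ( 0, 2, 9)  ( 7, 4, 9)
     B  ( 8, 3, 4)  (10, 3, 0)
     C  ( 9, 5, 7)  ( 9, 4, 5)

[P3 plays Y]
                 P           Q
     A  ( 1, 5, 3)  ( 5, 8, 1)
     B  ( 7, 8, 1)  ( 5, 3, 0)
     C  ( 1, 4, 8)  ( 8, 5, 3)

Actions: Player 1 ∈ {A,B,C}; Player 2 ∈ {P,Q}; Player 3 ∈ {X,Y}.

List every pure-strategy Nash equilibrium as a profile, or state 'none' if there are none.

PSNE = {(B,Q,X)}

(A,P,X): not NE [P1→C gives 9>0; P2→Q gives 4>2]
(A,P,Y): not NE [P1→B gives 7>1; P2→Q gives 8>5; P3→X gives 9>3]
(A,Q,X): not NE [P1→B gives 10>7]
(A,Q,Y): not NE [P1→C gives 8>5; P3→X gives 9>1]
(B,P,X): not NE [P1→C gives 9>8]
(B,P,Y): not NE [P3→X gives 4>1]
(B,Q,X): NE
(B,Q,Y): not NE [P1→C gives 8>5; P2→P gives 8>3]
(C,P,X): not NE [P3→Y gives 8>7]
(C,P,Y): not NE [P1→B gives 7>1; P2→Q gives 5>4]
(C,Q,X): not NE [P1→B gives 10>9; P2→P gives 5>4]
(C,Q,Y): not NE [P3→X gives 5>3]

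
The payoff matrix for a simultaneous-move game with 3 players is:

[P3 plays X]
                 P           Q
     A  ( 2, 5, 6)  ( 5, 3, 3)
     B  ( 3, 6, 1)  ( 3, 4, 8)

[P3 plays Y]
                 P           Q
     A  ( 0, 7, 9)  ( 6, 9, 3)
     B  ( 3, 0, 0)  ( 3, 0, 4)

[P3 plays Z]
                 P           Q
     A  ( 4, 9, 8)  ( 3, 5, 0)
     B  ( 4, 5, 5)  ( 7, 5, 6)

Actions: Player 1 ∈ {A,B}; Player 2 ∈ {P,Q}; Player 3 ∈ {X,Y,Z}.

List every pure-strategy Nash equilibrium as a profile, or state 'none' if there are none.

(A,P,X): not NE [P1→B gives 3>2; P3→Y gives 9>6]
(A,P,Y): not NE [P1→B gives 3>0; P2→Q gives 9>7]
(A,P,Z): not NE [P3→Y gives 9>8]
(A,Q,X): not NE [P2→P gives 5>3]
(A,Q,Y): NE
(A,Q,Z): not NE [P1→B gives 7>3; P2→P gives 9>5; P3→Y gives 3>0]
(B,P,X): not NE [P3→Z gives 5>1]
(B,P,Y): not NE [P3→Z gives 5>0]
(B,P,Z): NE
(B,Q,X): not NE [P1→A gives 5>3; P2→P gives 6>4]
(B,Q,Y): not NE [P1→A gives 6>3; P3→X gives 8>4]
(B,Q,Z): not NE [P3→X gives 8>6]

NE set: (A,Q,Y), (B,P,Z)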